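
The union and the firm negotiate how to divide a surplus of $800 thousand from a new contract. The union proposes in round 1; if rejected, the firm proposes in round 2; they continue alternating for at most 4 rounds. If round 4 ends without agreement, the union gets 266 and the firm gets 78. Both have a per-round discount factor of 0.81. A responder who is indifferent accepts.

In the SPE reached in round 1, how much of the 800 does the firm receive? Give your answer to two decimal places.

Round 4 (the firm proposes): the union gets 266 if talks fail, so the firm offers 266 and keeps 534.
Round 3 (the union proposes): the firm can get 534 next round, worth 0.81 × 534 = 432.54 now. The union offers 432.54 and keeps 800 − 432.54 = 367.46.
Round 2 (the firm proposes): the union can get 367.46 next round, worth 0.81 × 367.46 = 297.6426 now. The firm offers 297.6426 and keeps 800 − 297.6426 = 502.3574.
Round 1 (the union proposes): the firm can get 502.3574 next round, worth 0.81 × 502.3574 = 406.909494 now, so the union offers 406.909494, keeping 393.090506.

406.91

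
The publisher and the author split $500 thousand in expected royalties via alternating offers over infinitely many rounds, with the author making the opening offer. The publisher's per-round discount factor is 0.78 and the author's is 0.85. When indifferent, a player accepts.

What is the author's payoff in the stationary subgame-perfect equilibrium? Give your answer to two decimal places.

326.41

Let x be the author's share when the author proposes and y be the publisher's share when the publisher proposes.
The publisher accepts iff offered ≥ 0.78·y, so x = 500 − 0.78y. Symmetrically y = 500 − 0.85x.
Substituting: x = 500 − 0.78(500 − 0.85x), giving x(1 − 0.85·0.78) = 500(1 − 0.78).
So x = 500 × 0.22 / 0.337 ≈ 326.4095, and the publisher receives 500 − x ≈ 173.5905.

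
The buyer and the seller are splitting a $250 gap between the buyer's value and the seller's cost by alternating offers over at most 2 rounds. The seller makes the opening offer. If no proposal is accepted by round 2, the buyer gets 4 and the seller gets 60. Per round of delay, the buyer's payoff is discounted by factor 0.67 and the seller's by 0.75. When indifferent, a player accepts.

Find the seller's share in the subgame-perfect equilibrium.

Round 2 (the buyer proposes): the seller gets 60 if talks fail, so the buyer offers 60 and keeps 190.
Round 1 (the seller proposes): the buyer can get 190 next round, worth 0.67 × 190 = 127.3 now, so the seller offers 127.3, keeping 122.7.

122.7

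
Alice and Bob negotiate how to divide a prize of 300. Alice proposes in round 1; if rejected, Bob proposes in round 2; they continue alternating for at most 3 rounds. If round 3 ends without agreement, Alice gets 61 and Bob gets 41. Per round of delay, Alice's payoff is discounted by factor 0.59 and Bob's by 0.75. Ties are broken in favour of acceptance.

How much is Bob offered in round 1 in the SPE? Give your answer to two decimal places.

110.39

Solve by backward induction from round 3.
Round 3 (Alice proposes): Bob gets 41 if talks fail, so Alice offers 41 and keeps 259.
Round 2 (Bob proposes): Alice can get 259 next round, worth 0.59 × 259 = 152.81 now, so Bob offers 152.81, keeping 147.19.
Round 1 (Alice proposes): Bob can get 147.19 next round, worth 0.75 × 147.19 = 110.3925 now; Alice offers that and keeps 189.6075.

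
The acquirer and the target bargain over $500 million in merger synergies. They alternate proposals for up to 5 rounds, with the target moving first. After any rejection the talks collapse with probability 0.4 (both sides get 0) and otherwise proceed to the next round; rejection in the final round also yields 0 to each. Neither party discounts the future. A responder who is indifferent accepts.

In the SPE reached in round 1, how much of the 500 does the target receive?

336.8

By backward induction:
Round 5 (the target proposes): the acquirer will accept anything ≥ 0, so the target offers 0 and keeps 500.
Round 4 (the acquirer proposes): rejecting gives the target an expected 0.6 × 500 = 300. The acquirer offers 300 and keeps 500 − 300 = 200.
Round 3 (the target proposes): rejecting gives the acquirer an expected 0.6 × 200 = 120. The target offers 120 and keeps 500 − 120 = 380.
Round 2 (the acquirer proposes): rejecting gives the target an expected 0.6 × 380 = 228; the acquirer offers that and keeps 272.
Round 1 (the target proposes): rejecting gives the acquirer an expected 0.6 × 272 = 163.2, so the target offers 163.2, keeping 336.8.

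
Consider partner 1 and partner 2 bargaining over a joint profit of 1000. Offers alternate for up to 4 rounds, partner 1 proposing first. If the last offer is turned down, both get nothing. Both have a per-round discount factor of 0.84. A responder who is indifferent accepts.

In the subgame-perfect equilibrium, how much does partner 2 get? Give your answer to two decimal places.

727.10

Round 4 (partner 2 proposes): partner 1 will accept anything ≥ 0, so partner 2 offers 0 and keeps 1000.
Round 3 (partner 1 proposes): partner 2 can get 1000 next round, worth 0.84 × 1000 = 840 now; partner 1 offers that and keeps 160.
Round 2 (partner 2 proposes): partner 1 can get 160 next round, worth 0.84 × 160 = 134.4 now. Partner 2 offers 134.4 and keeps 1000 − 134.4 = 865.6.
Round 1 (partner 1 proposes): partner 2 can get 865.6 next round, worth 0.84 × 865.6 = 727.104 now. Partner 1 offers 727.104 and keeps 1000 − 727.104 = 272.896.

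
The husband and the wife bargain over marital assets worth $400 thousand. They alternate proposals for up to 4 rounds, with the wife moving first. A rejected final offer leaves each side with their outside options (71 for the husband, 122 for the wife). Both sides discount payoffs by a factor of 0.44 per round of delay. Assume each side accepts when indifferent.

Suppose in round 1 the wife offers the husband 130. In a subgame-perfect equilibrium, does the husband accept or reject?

Work out the husband's continuation value if the offer is rejected.
Round 4 (the husband proposes): the wife gets 122 if talks fail, so the husband offers 122 and keeps 278.
Round 3 (the wife proposes): the husband can get 278 next round, worth 0.44 × 278 = 122.32 now; the wife offers that and keeps 277.68.
Round 2 (the husband proposes): the wife can get 277.68 next round, worth 0.44 × 277.68 = 122.1792 now. The husband offers 122.1792 and keeps 400 − 122.1792 = 277.8208.
So by rejecting in round 1, the husband gets 277.8208 next round, worth 0.44 × 277.8208 = 122.241152 now.
Offer 130 ≥ 122.241152, so the husband accepts.

Accept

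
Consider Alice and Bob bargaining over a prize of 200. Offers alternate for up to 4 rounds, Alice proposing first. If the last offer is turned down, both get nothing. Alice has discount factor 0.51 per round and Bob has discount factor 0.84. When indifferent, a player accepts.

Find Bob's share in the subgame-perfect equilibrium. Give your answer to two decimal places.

Round 4 (Bob proposes): Alice will accept anything ≥ 0, so Bob offers 0 and keeps 200.
Round 3 (Alice proposes): Bob can get 200 next round, worth 0.84 × 200 = 168 now. Alice offers 168 and keeps 200 − 168 = 32.
Round 2 (Bob proposes): Alice can get 32 next round, worth 0.51 × 32 = 16.32 now, so Bob offers 16.32, keeping 183.68.
Round 1 (Alice proposes): Bob can get 183.68 next round, worth 0.84 × 183.68 = 154.2912 now; Alice offers that and keeps 45.7088.

154.29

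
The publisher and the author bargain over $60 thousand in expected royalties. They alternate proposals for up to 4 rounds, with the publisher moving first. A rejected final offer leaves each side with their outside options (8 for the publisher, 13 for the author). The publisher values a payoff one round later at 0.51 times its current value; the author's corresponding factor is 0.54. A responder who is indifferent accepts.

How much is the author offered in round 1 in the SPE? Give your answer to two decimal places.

23.61

Solve by backward induction from round 4.
Round 4 (the author proposes): the publisher gets 8 if talks fail, so the author offers 8 and keeps 52.
Round 3 (the publisher proposes): the author can get 52 next round, worth 0.54 × 52 = 28.08 now; the publisher offers that and keeps 31.92.
Round 2 (the author proposes): the publisher can get 31.92 next round, worth 0.51 × 31.92 = 16.2792 now; the author offers that and keeps 43.7208.
Round 1 (the publisher proposes): the author can get 43.7208 next round, worth 0.54 × 43.7208 = 23.609232 now, so the publisher offers 23.609232, keeping 36.390768.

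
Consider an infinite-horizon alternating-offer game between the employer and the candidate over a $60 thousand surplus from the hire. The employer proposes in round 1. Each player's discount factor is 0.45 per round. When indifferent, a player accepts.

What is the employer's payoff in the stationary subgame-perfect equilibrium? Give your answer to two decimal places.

In a stationary SPE each proposer offers the other exactly their discounted continuation value.
If the employer keeps x when proposing and the candidate keeps y when proposing, then x = 60 − 0.45y and y = 60 − 0.45x.
Solving: x = 60(1 − 0.45) / (1 − 0.45·0.45) = 33 / 0.7975 ≈ 41.3793.
The candidate gets 60 − 41.3793 ≈ 18.6207.

41.38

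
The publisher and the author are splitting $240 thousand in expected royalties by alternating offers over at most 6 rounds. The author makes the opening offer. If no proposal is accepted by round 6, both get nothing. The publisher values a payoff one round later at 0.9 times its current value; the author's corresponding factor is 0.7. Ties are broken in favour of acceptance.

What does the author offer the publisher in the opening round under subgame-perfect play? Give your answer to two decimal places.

Solve by backward induction from round 6.
Round 6 (the publisher proposes): the author will accept anything ≥ 0, so the publisher offers 0 and keeps 240.
Round 5 (the author proposes): the publisher can get 240 next round, worth 0.9 × 240 = 216 now. The author offers 216 and keeps 240 − 216 = 24.
Round 4 (the publisher proposes): the author can get 24 next round, worth 0.7 × 24 = 16.8 now, so the publisher offers 16.8, keeping 223.2.
Round 3 (the author proposes): the publisher can get 223.2 next round, worth 0.9 × 223.2 = 200.88 now, so the author offers 200.88, keeping 39.12.
Round 2 (the publisher proposes): the author can get 39.12 next round, worth 0.7 × 39.12 = 27.384 now. The publisher offers 27.384 and keeps 240 − 27.384 = 212.616.
Round 1 (the author proposes): the publisher can get 212.616 next round, worth 0.9 × 212.616 = 191.3544 now; the author offers that and keeps 48.6456.

191.35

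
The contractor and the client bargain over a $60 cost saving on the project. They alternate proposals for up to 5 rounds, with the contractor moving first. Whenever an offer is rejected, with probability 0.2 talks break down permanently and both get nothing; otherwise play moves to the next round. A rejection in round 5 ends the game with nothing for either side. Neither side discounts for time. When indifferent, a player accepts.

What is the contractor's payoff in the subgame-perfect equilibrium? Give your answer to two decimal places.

Round 5 (the contractor proposes): rejection yields 0 for the client; the contractor offers 0 and keeps 60.
Round 4 (the client proposes): rejecting gives the contractor an expected 0.8 × 60 = 48; the client offers that and keeps 12.
Round 3 (the contractor proposes): rejecting gives the client an expected 0.8 × 12 = 9.6. The contractor offers 9.6 and keeps 60 − 9.6 = 50.4.
Round 2 (the client proposes): rejecting gives the contractor an expected 0.8 × 50.4 = 40.32. The client offers 40.32 and keeps 60 − 40.32 = 19.68.
Round 1 (the contractor proposes): rejecting gives the client an expected 0.8 × 19.68 = 15.744, so the contractor offers 15.744, keeping 44.256.

44.26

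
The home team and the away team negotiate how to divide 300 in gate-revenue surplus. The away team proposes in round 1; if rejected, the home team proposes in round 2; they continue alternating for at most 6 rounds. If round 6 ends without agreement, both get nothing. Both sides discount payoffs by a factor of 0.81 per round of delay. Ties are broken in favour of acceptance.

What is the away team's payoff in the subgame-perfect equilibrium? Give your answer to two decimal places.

118.93

By backward induction:
Round 6 (the home team proposes): rejection yields 0 for the away team; the home team offers 0 and keeps 300.
Round 5 (the away team proposes): the home team can get 300 next round, worth 0.81 × 300 = 243 now. The away team offers 243 and keeps 300 − 243 = 57.
Round 4 (the home team proposes): the away team can get 57 next round, worth 0.81 × 57 = 46.17 now, so the home team offers 46.17, keeping 253.83.
Round 3 (the away team proposes): the home team can get 253.83 next round, worth 0.81 × 253.83 = 205.6023 now; the away team offers that and keeps 94.3977.
Round 2 (the home team proposes): the away team can get 94.3977 next round, worth 0.81 × 94.3977 = 76.462137 now. The home team offers 76.462137 and keeps 300 − 76.462137 = 223.537863.
Round 1 (the away team proposes): the home team can get 223.537863 next round, worth 0.81 × 223.537863 = 181.06566903 now, so the away team offers 181.06566903, keeping 118.93433097.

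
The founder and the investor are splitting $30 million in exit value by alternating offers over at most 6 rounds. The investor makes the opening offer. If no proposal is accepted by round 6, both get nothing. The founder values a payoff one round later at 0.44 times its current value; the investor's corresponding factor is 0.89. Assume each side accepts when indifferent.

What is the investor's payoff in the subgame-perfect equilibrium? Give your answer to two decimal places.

25.96

Round 6 (the founder proposes): rejection yields 0 for the investor; the founder offers 0 and keeps 30.
Round 5 (the investor proposes): the founder can get 30 next round, worth 0.44 × 30 = 13.2 now. The investor offers 13.2 and keeps 30 − 13.2 = 16.8.
Round 4 (the founder proposes): the investor can get 16.8 next round, worth 0.89 × 16.8 = 14.952 now, so the founder offers 14.952, keeping 15.048.
Round 3 (the investor proposes): the founder can get 15.048 next round, worth 0.44 × 15.048 = 6.62112 now. The investor offers 6.62112 and keeps 30 − 6.62112 = 23.37888.
Round 2 (the founder proposes): the investor can get 23.37888 next round, worth 0.89 × 23.37888 = 20.8072032 now, so the founder offers 20.8072032, keeping 9.1927968.
Round 1 (the investor proposes): the founder can get 9.1927968 next round, worth 0.44 × 9.1927968 = 4.044830592 now. The investor offers 4.044830592 and keeps 30 − 4.044830592 = 25.955169408.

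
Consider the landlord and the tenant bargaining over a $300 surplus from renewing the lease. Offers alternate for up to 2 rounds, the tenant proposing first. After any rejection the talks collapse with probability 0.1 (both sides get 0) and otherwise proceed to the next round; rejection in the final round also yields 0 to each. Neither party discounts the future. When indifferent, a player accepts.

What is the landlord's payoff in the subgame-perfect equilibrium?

270

Round 2 (the landlord proposes): the tenant will accept anything ≥ 0, so the landlord offers 0 and keeps 300.
Round 1 (the tenant proposes): rejecting gives the landlord an expected 0.9 × 300 = 270. The tenant offers 270 and keeps 300 − 270 = 30.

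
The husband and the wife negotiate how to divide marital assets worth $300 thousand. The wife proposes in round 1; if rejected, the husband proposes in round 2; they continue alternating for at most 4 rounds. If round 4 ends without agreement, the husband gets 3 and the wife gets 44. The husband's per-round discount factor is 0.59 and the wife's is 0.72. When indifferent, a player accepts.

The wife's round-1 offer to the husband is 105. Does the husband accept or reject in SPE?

Round 4 (the husband proposes): the wife gets 44 if talks fail, so the husband offers 44 and keeps 256.
Round 3 (the wife proposes): the husband can get 256 next round, worth 0.59 × 256 = 151.04 now; the wife offers that and keeps 148.96.
Round 2 (the husband proposes): the wife can get 148.96 next round, worth 0.72 × 148.96 = 107.2512 now. The husband offers 107.2512 and keeps 300 − 107.2512 = 192.7488.
So by rejecting in round 1, the husband gets 192.7488 next round, worth 0.59 × 192.7488 = 113.721792 now.
Offer 105 < 113.721792, so the husband rejects.

Reject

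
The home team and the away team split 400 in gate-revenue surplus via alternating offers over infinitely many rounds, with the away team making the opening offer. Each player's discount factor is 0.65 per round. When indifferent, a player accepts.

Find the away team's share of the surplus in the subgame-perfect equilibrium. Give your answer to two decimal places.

In a stationary SPE each proposer offers the other exactly their discounted continuation value.
If the away team keeps x when proposing and the home team keeps y when proposing, then x = 400 − 0.65y and y = 400 − 0.65x.
Solving: x = 400(1 − 0.65) / (1 − 0.65·0.65) = 140 / 0.5775 ≈ 242.4242.
The home team gets 400 − 242.4242 ≈ 157.5758.

242.42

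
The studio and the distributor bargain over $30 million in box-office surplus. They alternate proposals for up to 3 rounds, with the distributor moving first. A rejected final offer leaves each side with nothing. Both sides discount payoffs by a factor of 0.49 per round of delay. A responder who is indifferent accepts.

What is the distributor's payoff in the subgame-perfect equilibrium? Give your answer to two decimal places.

Round 3 (the distributor proposes): the studio will accept anything ≥ 0, so the distributor offers 0 and keeps 30.
Round 2 (the studio proposes): the distributor can get 30 next round, worth 0.49 × 30 = 14.7 now, so the studio offers 14.7, keeping 15.3.
Round 1 (the distributor proposes): the studio can get 15.3 next round, worth 0.49 × 15.3 = 7.497 now. The distributor offers 7.497 and keeps 30 − 7.497 = 22.503.

22.50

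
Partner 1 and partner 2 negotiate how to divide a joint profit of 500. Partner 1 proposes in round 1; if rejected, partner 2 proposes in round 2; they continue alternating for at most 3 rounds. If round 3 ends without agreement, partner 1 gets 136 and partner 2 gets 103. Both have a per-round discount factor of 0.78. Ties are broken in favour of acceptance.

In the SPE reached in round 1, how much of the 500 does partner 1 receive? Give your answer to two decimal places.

351.53

Round 3 (partner 1 proposes): partner 2 gets 103 if talks fail, so partner 1 offers 103 and keeps 397.
Round 2 (partner 2 proposes): partner 1 can get 397 next round, worth 0.78 × 397 = 309.66 now, so partner 2 offers 309.66, keeping 190.34.
Round 1 (partner 1 proposes): partner 2 can get 190.34 next round, worth 0.78 × 190.34 = 148.4652 now, so partner 1 offers 148.4652, keeping 351.5348.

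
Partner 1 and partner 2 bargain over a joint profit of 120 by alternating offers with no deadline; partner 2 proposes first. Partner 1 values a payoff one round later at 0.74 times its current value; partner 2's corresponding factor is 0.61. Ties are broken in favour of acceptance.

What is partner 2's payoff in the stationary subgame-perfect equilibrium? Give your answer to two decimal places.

56.87

In a stationary SPE each proposer offers the other exactly their discounted continuation value.
If partner 2 keeps x when proposing and partner 1 keeps y when proposing, then x = 120 − 0.74y and y = 120 − 0.61x.
Solving: x = 120(1 − 0.74) / (1 − 0.61·0.74) = 31.2 / 0.5486 ≈ 56.8720.
Partner 1 gets 120 − 56.8720 ≈ 63.1280.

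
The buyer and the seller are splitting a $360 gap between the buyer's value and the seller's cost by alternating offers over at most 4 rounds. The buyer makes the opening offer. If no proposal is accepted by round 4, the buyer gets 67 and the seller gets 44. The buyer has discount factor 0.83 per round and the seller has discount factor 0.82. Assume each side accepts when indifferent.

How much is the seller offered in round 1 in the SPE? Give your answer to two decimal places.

213.70

Work backward from the last round.
Round 4 (the seller proposes): the buyer gets 67 if talks fail, so the seller offers 67 and keeps 293.
Round 3 (the buyer proposes): the seller can get 293 next round, worth 0.82 × 293 = 240.26 now. The buyer offers 240.26 and keeps 360 − 240.26 = 119.74.
Round 2 (the seller proposes): the buyer can get 119.74 next round, worth 0.83 × 119.74 = 99.3842 now. The seller offers 99.3842 and keeps 360 − 99.3842 = 260.6158.
Round 1 (the buyer proposes): the seller can get 260.6158 next round, worth 0.82 × 260.6158 = 213.704956 now, so the buyer offers 213.704956, keeping 146.295044.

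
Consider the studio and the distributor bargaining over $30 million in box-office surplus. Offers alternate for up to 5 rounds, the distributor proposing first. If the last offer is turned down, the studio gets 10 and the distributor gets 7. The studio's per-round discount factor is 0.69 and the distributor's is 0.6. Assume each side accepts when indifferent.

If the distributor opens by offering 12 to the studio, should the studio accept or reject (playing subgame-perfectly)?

Reject

Round 5 (the distributor proposes): the studio gets 10 if talks fail, so the distributor offers 10 and keeps 20.
Round 4 (the studio proposes): the distributor can get 20 next round, worth 0.6 × 20 = 12 now. The studio offers 12 and keeps 30 − 12 = 18.
Round 3 (the distributor proposes): the studio can get 18 next round, worth 0.69 × 18 = 12.42 now. The distributor offers 12.42 and keeps 30 − 12.42 = 17.58.
Round 2 (the studio proposes): the distributor can get 17.58 next round, worth 0.6 × 17.58 = 10.548 now, so the studio offers 10.548, keeping 19.452.
So by rejecting in round 1, the studio gets 19.452 next round, worth 0.69 × 19.452 = 13.42188 now.
Offer 12 < 13.42188, so the studio rejects.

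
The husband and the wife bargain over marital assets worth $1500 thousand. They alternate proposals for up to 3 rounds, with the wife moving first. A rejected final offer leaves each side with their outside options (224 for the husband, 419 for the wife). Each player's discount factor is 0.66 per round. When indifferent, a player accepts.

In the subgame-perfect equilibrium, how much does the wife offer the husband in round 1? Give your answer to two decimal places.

Round 3 (the wife proposes): the husband gets 224 if talks fail, so the wife offers 224 and keeps 1276.
Round 2 (the husband proposes): the wife can get 1276 next round, worth 0.66 × 1276 = 842.16 now. The husband offers 842.16 and keeps 1500 − 842.16 = 657.84.
Round 1 (the wife proposes): the husband can get 657.84 next round, worth 0.66 × 657.84 = 434.1744 now; the wife offers that and keeps 1065.8256.

434.17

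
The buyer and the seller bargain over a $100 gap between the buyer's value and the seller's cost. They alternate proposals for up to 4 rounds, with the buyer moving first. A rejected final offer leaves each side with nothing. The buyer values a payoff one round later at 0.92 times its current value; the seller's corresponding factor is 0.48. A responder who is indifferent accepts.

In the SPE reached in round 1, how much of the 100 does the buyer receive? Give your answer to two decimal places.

74.96

Round 4 (the seller proposes): the buyer will accept anything ≥ 0, so the seller offers 0 and keeps 100.
Round 3 (the buyer proposes): the seller can get 100 next round, worth 0.48 × 100 = 48 now; the buyer offers that and keeps 52.
Round 2 (the seller proposes): the buyer can get 52 next round, worth 0.92 × 52 = 47.84 now. The seller offers 47.84 and keeps 100 − 47.84 = 52.16.
Round 1 (the buyer proposes): the seller can get 52.16 next round, worth 0.48 × 52.16 = 25.0368 now; the buyer offers that and keeps 74.9632.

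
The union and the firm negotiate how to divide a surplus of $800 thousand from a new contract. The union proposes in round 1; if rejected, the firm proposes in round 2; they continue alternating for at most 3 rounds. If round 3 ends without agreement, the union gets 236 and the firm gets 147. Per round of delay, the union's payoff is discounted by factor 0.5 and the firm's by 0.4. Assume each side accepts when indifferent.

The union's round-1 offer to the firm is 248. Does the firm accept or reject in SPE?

Round 3 (the union proposes): the firm gets 147 if talks fail, so the union offers 147 and keeps 653.
Round 2 (the firm proposes): the union can get 653 next round, worth 0.5 × 653 = 326.5 now; the firm offers that and keeps 473.5.
So by rejecting in round 1, the firm gets 473.5 next round, worth 0.4 × 473.5 = 189.4 now.
Offer 248 ≥ 189.4, so the firm accepts.

Accept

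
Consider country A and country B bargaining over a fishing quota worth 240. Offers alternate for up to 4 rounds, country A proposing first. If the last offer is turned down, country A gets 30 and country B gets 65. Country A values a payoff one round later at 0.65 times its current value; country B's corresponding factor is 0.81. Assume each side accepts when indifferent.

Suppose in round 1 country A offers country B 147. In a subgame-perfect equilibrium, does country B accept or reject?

Round 4 (country B proposes): country A gets 30 if talks fail, so country B offers 30 and keeps 210.
Round 3 (country A proposes): country B can get 210 next round, worth 0.81 × 210 = 170.1 now; country A offers that and keeps 69.9.
Round 2 (country B proposes): country A can get 69.9 next round, worth 0.65 × 69.9 = 45.435 now; country B offers that and keeps 194.565.
So by rejecting in round 1, country B gets 194.565 next round, worth 0.81 × 194.565 = 157.59765 now.
Offer 147 < 157.59765, so country B rejects.

Reject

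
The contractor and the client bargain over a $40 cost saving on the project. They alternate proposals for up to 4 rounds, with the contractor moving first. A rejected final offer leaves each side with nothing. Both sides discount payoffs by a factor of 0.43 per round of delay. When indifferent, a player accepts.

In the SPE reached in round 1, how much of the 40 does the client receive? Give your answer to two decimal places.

Round 4 (the client proposes): rejection yields 0 for the contractor; the client offers 0 and keeps 40.
Round 3 (the contractor proposes): the client can get 40 next round, worth 0.43 × 40 = 17.2 now, so the contractor offers 17.2, keeping 22.8.
Round 2 (the client proposes): the contractor can get 22.8 next round, worth 0.43 × 22.8 = 9.804 now. The client offers 9.804 and keeps 40 − 9.804 = 30.196.
Round 1 (the contractor proposes): the client can get 30.196 next round, worth 0.43 × 30.196 = 12.98428 now, so the contractor offers 12.98428, keeping 27.01572.

12.98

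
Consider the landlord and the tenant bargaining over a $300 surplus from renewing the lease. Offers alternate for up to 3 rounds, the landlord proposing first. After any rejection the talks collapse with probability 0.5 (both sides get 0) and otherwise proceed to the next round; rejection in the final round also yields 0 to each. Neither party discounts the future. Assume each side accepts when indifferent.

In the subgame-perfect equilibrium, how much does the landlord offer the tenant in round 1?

75

By backward induction:
Round 3 (the landlord proposes): rejection yields 0 for the tenant; the landlord offers 0 and keeps 300.
Round 2 (the tenant proposes): rejecting gives the landlord an expected 0.5 × 300 = 150; the tenant offers that and keeps 150.
Round 1 (the landlord proposes): rejecting gives the tenant an expected 0.5 × 150 = 75. The landlord offers 75 and keeps 300 − 75 = 225.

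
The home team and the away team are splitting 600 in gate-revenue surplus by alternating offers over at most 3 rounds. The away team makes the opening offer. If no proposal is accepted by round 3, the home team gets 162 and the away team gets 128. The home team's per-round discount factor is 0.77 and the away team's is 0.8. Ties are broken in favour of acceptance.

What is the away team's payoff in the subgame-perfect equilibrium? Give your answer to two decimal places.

407.81

Solve by backward induction from round 3.
Round 3 (the away team proposes): the home team gets 162 if talks fail, so the away team offers 162 and keeps 438.
Round 2 (the home team proposes): the away team can get 438 next round, worth 0.8 × 438 = 350.4 now. The home team offers 350.4 and keeps 600 − 350.4 = 249.6.
Round 1 (the away team proposes): the home team can get 249.6 next round, worth 0.77 × 249.6 = 192.192 now; the away team offers that and keeps 407.808.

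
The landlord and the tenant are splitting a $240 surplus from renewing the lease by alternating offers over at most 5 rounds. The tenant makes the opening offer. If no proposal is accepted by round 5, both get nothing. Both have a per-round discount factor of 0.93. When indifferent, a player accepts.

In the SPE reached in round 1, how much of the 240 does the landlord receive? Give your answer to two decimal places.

Solve by backward induction from round 5.
Round 5 (the tenant proposes): rejection yields 0 for the landlord; the tenant offers 0 and keeps 240.
Round 4 (the landlord proposes): the tenant can get 240 next round, worth 0.93 × 240 = 223.2 now, so the landlord offers 223.2, keeping 16.8.
Round 3 (the tenant proposes): the landlord can get 16.8 next round, worth 0.93 × 16.8 = 15.624 now; the tenant offers that and keeps 224.376.
Round 2 (the landlord proposes): the tenant can get 224.376 next round, worth 0.93 × 224.376 = 208.66968 now; the landlord offers that and keeps 31.33032.
Round 1 (the tenant proposes): the landlord can get 31.33032 next round, worth 0.93 × 31.33032 = 29.1371976 now; the tenant offers that and keeps 210.8628024.

29.14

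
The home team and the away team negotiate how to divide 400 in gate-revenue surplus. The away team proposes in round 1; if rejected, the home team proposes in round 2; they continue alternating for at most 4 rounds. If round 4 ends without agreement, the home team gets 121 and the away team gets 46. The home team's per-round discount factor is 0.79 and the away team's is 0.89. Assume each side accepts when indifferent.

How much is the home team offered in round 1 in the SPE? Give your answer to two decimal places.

231.39

Round 4 (the home team proposes): the away team gets 46 if talks fail, so the home team offers 46 and keeps 354.
Round 3 (the away team proposes): the home team can get 354 next round, worth 0.79 × 354 = 279.66 now; the away team offers that and keeps 120.34.
Round 2 (the home team proposes): the away team can get 120.34 next round, worth 0.89 × 120.34 = 107.1026 now, so the home team offers 107.1026, keeping 292.8974.
Round 1 (the away team proposes): the home team can get 292.8974 next round, worth 0.79 × 292.8974 = 231.388946 now; the away team offers that and keeps 168.611054.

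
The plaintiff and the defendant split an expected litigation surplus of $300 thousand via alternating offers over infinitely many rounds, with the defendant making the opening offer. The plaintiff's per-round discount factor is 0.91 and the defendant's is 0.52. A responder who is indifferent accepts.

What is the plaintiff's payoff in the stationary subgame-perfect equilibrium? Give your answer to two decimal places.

When the defendant proposes, the plaintiff accepts any offer worth at least 0.91 times what the plaintiff would get by proposing next round; and vice versa.
This gives x = 300 − 0.91y and y = 300 − 0.52x, where x and y are each side's share when it proposes.
Hence (1 − 0.91·0.52)x = 300(1 − 0.91), i.e. 0.5268·x = 27.
x ≈ 51.2528; the plaintiff's share is 300 − x ≈ 248.7472.

248.75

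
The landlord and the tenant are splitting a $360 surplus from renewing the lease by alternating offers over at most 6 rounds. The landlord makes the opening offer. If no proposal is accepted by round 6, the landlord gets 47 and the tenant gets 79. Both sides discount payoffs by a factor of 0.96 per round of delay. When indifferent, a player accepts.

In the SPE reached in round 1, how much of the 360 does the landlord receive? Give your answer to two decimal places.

78.22

By backward induction:
Round 6 (the tenant proposes): the landlord gets 47 if talks fail, so the tenant offers 47 and keeps 313.
Round 5 (the landlord proposes): the tenant can get 313 next round, worth 0.96 × 313 = 300.48 now, so the landlord offers 300.48, keeping 59.52.
Round 4 (the tenant proposes): the landlord can get 59.52 next round, worth 0.96 × 59.52 = 57.1392 now; the tenant offers that and keeps 302.8608.
Round 3 (the landlord proposes): the tenant can get 302.8608 next round, worth 0.96 × 302.8608 = 290.746368 now. The landlord offers 290.746368 and keeps 360 − 290.746368 = 69.253632.
Round 2 (the tenant proposes): the landlord can get 69.253632 next round, worth 0.96 × 69.253632 = 66.48348672 now; the tenant offers that and keeps 293.51651328.
Round 1 (the landlord proposes): the tenant can get 293.51651328 next round, worth 0.96 × 293.51651328 = 281.7758527488 now. The landlord offers 281.7758527488 and keeps 360 − 281.7758527488 = 78.2241472512.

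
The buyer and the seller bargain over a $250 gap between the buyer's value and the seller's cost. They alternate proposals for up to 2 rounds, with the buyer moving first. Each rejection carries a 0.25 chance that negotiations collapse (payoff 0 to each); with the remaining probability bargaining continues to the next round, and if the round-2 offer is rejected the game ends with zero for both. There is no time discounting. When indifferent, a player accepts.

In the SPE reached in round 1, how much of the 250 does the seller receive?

Round 2 (the seller proposes): the buyer will accept anything ≥ 0, so the seller offers 0 and keeps 250.
Round 1 (the buyer proposes): rejecting gives the seller an expected 0.75 × 250 = 187.5. The buyer offers 187.5 and keeps 250 − 187.5 = 62.5.

187.5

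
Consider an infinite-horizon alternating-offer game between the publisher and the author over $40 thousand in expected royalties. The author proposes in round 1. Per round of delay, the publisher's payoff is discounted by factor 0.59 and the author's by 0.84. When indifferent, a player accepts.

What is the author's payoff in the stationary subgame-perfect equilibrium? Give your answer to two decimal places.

When the author proposes, the publisher accepts any offer worth at least 0.59 times what the publisher would get by proposing next round; and vice versa.
This gives x = 40 − 0.59y and y = 40 − 0.84x, where x and y are each side's share when it proposes.
Hence (1 − 0.59·0.84)x = 40(1 − 0.59), i.e. 0.5044·x = 16.4.
x ≈ 32.5139; the publisher's share is 40 − x ≈ 7.4861.

32.51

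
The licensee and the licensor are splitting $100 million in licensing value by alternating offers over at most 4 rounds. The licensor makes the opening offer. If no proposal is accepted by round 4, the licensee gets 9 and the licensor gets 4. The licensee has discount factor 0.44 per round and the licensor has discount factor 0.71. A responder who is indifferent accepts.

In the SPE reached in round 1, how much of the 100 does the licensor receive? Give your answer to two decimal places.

Round 4 (the licensee proposes): the licensor gets 4 if talks fail, so the licensee offers 4 and keeps 96.
Round 3 (the licensor proposes): the licensee can get 96 next round, worth 0.44 × 96 = 42.24 now, so the licensor offers 42.24, keeping 57.76.
Round 2 (the licensee proposes): the licensor can get 57.76 next round, worth 0.71 × 57.76 = 41.0096 now; the licensee offers that and keeps 58.9904.
Round 1 (the licensor proposes): the licensee can get 58.9904 next round, worth 0.44 × 58.9904 = 25.955776 now, so the licensor offers 25.955776, keeping 74.044224.

74.04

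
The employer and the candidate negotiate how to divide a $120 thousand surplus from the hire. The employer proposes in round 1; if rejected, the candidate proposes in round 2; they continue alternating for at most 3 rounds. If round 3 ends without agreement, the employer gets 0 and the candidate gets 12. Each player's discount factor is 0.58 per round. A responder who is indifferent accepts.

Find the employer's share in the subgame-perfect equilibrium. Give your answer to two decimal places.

86.73

Round 3 (the employer proposes): the candidate gets 12 if talks fail, so the employer offers 12 and keeps 108.
Round 2 (the candidate proposes): the employer can get 108 next round, worth 0.58 × 108 = 62.64 now; the candidate offers that and keeps 57.36.
Round 1 (the employer proposes): the candidate can get 57.36 next round, worth 0.58 × 57.36 = 33.2688 now; the employer offers that and keeps 86.7312.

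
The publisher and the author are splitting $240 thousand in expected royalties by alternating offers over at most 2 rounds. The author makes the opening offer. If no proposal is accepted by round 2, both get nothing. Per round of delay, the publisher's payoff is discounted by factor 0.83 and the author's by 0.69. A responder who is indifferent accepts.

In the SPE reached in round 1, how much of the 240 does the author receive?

Round 2 (the publisher proposes): rejection yields 0 for the author; the publisher offers 0 and keeps 240.
Round 1 (the author proposes): the publisher can get 240 next round, worth 0.83 × 240 = 199.2 now; the author offers that and keeps 40.8.

40.8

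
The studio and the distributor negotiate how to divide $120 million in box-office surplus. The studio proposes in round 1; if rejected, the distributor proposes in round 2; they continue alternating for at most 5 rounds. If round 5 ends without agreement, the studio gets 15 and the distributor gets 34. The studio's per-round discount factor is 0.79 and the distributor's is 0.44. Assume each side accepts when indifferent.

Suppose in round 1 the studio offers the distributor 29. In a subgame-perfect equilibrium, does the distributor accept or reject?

Accept

Work out the distributor's continuation value if the offer is rejected.
Round 5 (the studio proposes): the distributor gets 34 if talks fail, so the studio offers 34 and keeps 86.
Round 4 (the distributor proposes): the studio can get 86 next round, worth 0.79 × 86 = 67.94 now, so the distributor offers 67.94, keeping 52.06.
Round 3 (the studio proposes): the distributor can get 52.06 next round, worth 0.44 × 52.06 = 22.9064 now. The studio offers 22.9064 and keeps 120 − 22.9064 = 97.0936.
Round 2 (the distributor proposes): the studio can get 97.0936 next round, worth 0.79 × 97.0936 = 76.703944 now. The distributor offers 76.703944 and keeps 120 − 76.703944 = 43.296056.
So by rejecting in round 1, the distributor gets 43.296056 next round, worth 0.44 × 43.296056 = 19.05026464 now.
Offer 29 ≥ 19.05026464, so the distributor accepts.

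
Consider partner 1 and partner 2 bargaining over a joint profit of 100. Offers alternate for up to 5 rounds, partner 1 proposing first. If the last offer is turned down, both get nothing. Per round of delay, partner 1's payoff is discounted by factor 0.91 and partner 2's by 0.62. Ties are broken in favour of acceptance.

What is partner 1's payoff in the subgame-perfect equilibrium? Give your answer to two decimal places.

Work backward from the last round.
Round 5 (partner 1 proposes): rejection yields 0 for partner 2; partner 1 offers 0 and keeps 100.
Round 4 (partner 2 proposes): partner 1 can get 100 next round, worth 0.91 × 100 = 91 now, so partner 2 offers 91, keeping 9.
Round 3 (partner 1 proposes): partner 2 can get 9 next round, worth 0.62 × 9 = 5.58 now, so partner 1 offers 5.58, keeping 94.42.
Round 2 (partner 2 proposes): partner 1 can get 94.42 next round, worth 0.91 × 94.42 = 85.9222 now; partner 2 offers that and keeps 14.0778.
Round 1 (partner 1 proposes): partner 2 can get 14.0778 next round, worth 0.62 × 14.0778 = 8.728236 now, so partner 1 offers 8.728236, keeping 91.271764.

91.27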